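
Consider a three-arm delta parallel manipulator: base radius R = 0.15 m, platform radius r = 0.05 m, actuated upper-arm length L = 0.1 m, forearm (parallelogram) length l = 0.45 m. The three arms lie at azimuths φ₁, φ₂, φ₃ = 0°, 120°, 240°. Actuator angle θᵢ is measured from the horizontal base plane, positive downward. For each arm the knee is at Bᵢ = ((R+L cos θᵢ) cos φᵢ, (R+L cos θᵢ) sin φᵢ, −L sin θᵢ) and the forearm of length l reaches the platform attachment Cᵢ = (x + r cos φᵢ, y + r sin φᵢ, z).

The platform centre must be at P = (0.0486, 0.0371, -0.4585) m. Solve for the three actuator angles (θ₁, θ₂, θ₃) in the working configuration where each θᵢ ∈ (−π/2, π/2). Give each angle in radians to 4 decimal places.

rotate P by −φ1: (0.0486, 0.0371, -0.4585)
  A=0.0514, B=-0.4585, C=(l²−L²−A²−y'²−z²)/(2L)=-0.1087
  √(A²+B²)=0.4614;  θ1 = -1.4592+1.8086 ≈ 0.3495
arm 2 (φ=120.0°): x'=0.0078, y'=-0.0606
  e−x'=0.0922;  (l²−L²−(e−x')²−y'²−z²)/2L = -0.1495
  θ2 = atan2(B,A) + arccos(C/0.4677) = 0.5237
rotate P by −φ3: (-0.0564, 0.0235, -0.4585)
  e−x'=0.1564;  (l²−L²−(e−x')²−y'²−z²)/2L = -0.2137
  γ=atan2(-0.4585,0.1564)=-1.2420;  ψ=arccos(-0.4412)=2.0277;  θ3=γ+ψ≈0.7857

θ₁ = 0.3495, θ₂ = 0.5237, θ₃ = 0.7857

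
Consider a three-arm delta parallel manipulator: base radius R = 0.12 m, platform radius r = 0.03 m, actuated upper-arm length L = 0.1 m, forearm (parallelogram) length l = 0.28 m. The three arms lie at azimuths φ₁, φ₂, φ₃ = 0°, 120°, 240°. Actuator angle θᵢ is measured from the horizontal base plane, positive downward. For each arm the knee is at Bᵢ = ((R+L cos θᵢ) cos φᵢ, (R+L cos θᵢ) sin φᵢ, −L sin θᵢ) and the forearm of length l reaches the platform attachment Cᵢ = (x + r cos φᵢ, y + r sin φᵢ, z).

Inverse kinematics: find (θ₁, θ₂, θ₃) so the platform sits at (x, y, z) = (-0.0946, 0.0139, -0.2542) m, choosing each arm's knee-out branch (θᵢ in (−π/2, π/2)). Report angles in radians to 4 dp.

θ₁ = 1.1347, θ₂ = 0.1743, θ₃ = 0.3493

φ1=0.0° → target in arm frame (-0.0946, 0.0139)
  A cos θ + B sin θ = C:  0.1846·cos θ + -0.2542·sin θ = -0.1524
  θ1 = atan2(B,A) + arccos(C/0.3142) = 1.1347
arm 2 (φ=120.0°): x'=0.0593, y'=0.0750
  e−x'=0.0307;  (l²−L²−(e−x')²−y'²−z²)/2L = -0.0139
  θ2 = atan2(B,A) + arccos(C/0.2560) = 0.1743
rotate P by −φ3: (0.0353, -0.0889, -0.2542)
  e−x'=0.0547;  (l²−L²−(e−x')²−y'²−z²)/2L = -0.0356
  √(A²+B²)=0.2600;  θ3 = -1.3587+1.7080 ≈ 0.3493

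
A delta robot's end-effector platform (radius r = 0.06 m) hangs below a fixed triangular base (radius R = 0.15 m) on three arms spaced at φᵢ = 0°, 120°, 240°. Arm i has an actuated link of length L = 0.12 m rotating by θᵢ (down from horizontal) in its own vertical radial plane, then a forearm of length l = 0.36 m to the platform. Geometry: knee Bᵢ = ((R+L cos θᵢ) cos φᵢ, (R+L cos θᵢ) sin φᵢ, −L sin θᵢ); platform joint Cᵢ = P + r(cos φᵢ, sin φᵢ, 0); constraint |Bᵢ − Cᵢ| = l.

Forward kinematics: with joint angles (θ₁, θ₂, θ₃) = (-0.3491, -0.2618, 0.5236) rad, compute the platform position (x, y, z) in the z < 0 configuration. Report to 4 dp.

arm 1 at φ=0.0°: e+L cos θ1 = 0.2028;  S1 = (0.2028, 0.0000, 0.0410)
arm 2 at φ=120.0°: e+L cos θ2 = 0.2059;  S2 = (-0.1030, 0.1783, 0.0311)
S3 = (0.1939·cos240.0°, 0.1939·sin240.0°, -0.0600) = (-0.0970, -0.1679, -0.0600)
subtract pairs → two planes through P
plane₁₂: -0.6114x+0.3566y+-0.0200z = 0.0006
Cramer: x(z) = 0.0009-0.1880z;  y(z) = 0.0031-0.2662z
into |P−S₁|² = l²: 1.1062z² + -0.0079z + -0.0872 = 0;  Δ = 0.3857;  z = -0.2772 or 0.2843 → z<0 root = -0.2772
x = 0.0530, y = 0.0769

(0.0530, 0.0769, -0.2772)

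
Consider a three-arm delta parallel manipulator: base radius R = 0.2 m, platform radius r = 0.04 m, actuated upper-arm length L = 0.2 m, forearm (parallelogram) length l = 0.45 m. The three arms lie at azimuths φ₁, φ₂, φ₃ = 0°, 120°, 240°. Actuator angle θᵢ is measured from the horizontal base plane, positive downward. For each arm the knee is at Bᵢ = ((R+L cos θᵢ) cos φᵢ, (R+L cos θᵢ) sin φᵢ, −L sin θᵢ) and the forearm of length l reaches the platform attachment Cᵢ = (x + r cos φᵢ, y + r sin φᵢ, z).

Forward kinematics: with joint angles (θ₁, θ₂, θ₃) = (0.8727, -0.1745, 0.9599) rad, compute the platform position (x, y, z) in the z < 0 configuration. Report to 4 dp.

(-0.0718, 0.1545, -0.3742)

S1 = (0.2886·cos0.0°, 0.2886·sin0.0°, -0.1532) = (0.2886, 0.0000, -0.1532)
arm 2 at φ=120.0°: ρ2 = 0.3570;  S2 = (-0.1785, 0.3091, 0.0347)
arm 3 at φ=240.0°: ρ3 = 0.2747;  S3 = (-0.1374, -0.2379, -0.1638)
subtract pairs → two planes through P
plane₁₂: -0.9341x+0.6183y+0.3759z = 0.0219
Cramer: x(z) = -0.0079+0.1707z;  y(z) = 0.0235-0.3501z
into |P−S₁|² = l²: 1.1517z² + 0.1888z + -0.0906 = 0;  Δ = 0.4530;  z = -0.3742 or 0.2102 → z<0 root = -0.3742
x = -0.0718, y = 0.1545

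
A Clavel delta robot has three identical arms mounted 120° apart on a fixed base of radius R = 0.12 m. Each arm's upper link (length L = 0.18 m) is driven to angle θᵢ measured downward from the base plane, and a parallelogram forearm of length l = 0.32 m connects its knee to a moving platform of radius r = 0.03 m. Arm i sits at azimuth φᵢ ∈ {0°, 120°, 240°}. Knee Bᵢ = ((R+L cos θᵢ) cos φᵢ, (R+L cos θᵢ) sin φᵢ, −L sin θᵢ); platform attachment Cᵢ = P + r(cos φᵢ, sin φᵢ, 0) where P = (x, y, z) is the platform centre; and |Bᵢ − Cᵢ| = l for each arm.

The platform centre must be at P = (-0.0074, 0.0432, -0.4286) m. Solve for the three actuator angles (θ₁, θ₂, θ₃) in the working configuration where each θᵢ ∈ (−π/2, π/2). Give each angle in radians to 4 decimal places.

rotate P by −φ1: (-0.0074, 0.0432, -0.4286)
  e−x'=0.0974;  (l²−L²−(e−x')²−y'²−z²)/2L = -0.3474
  θ1 = atan2(B,A) + arccos(C/0.4395) = 1.1348
arm 2 (φ=120.0°): x'=0.0411, y'=-0.0152
  A cos θ + B sin θ = C:  0.0489·cos θ + -0.4286·sin θ = -0.3231
  θ2 = atan2(B,A) + arccos(C/0.4314) = 0.9601
φ3=240.0° → target in arm frame (-0.0337, -0.0280)
  A cos θ + B sin θ = C:  0.1237·cos θ + -0.4286·sin θ = -0.3605
  √(A²+B²)=0.4461;  θ3 = -1.2898+2.5118 ≈ 1.2220

θ₁ = 1.1348, θ₂ = 0.9601, θ₃ = 1.2220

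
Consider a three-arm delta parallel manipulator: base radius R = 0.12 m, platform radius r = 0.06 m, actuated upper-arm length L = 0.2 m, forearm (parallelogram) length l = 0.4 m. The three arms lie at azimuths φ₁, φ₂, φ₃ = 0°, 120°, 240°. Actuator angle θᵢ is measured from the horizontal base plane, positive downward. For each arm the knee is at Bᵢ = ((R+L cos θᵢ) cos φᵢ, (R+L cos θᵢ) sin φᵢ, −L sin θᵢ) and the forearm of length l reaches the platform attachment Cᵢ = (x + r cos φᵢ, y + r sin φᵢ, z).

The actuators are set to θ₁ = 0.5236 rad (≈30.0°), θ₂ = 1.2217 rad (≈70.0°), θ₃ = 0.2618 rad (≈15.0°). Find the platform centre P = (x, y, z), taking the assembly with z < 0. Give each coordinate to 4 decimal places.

φ1=0.0°: virtual centre (0.2332, 0.0000, -0.1000), radius l
φ2=120.0°: virtual centre (-0.0642, 0.1112, -0.1879), radius l
φ3=240.0°: virtual centre (-0.1266, -0.2193, -0.0518), radius l
|O₂|²−|O₁|² = -0.0126;  |O₃|²−|O₁|² = 0.0024
plane₁₂: -0.5948x+0.2224y+-0.1759z = -0.0126
det = 0.4209;  x = 0.0118+-0.1323z,  y = -0.0249+0.4370z
sphere 1 gives Az²+Bz+C=0 with A=1.2085, B=0.2368, C=-0.1004;  B²−4AC=0.5413;  roots -0.4024, 0.2064;  negative root z = -0.4024
x = 0.0651, y = -0.2007

(0.0651, -0.2007, -0.4024)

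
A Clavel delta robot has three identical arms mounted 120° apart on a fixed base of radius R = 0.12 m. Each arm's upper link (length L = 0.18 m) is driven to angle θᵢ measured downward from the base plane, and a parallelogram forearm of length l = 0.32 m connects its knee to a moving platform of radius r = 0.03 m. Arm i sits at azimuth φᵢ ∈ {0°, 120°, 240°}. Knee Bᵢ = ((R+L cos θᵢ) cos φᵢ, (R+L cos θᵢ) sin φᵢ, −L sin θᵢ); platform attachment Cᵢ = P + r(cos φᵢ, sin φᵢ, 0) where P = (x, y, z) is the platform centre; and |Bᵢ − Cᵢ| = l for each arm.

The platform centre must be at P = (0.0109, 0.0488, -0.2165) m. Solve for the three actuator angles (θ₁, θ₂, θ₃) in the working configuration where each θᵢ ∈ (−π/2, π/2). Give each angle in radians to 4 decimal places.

rotate P by −φ1: (0.0109, 0.0488, -0.2165)
  A cos θ + B sin θ = C:  0.0791·cos θ + -0.2165·sin θ = 0.0402
  γ=atan2(-0.2165,0.0791)=-1.2205;  ψ=arccos(0.1746)=1.3953;  θ1=γ+ψ≈0.1748
φ2=120.0° → target in arm frame (0.0368, -0.0338)
  e−x'=0.0532;  (l²−L²−(e−x')²−y'²−z²)/2L = 0.0532
  θ2 = atan2(B,A) + arccos(C/0.2229) = -0.0001
rotate P by −φ3: (-0.0477, -0.0150, -0.2165)
  A=0.1377, B=-0.2165, C=(l²−L²−A²−y'²−z²)/(2L)=0.0109
  γ=atan2(-0.2165,0.1377)=-1.0043;  ψ=arccos(0.0426)=1.5281;  θ3=γ+ψ≈0.5239

θ₁ = 0.1748, θ₂ = -0.0001, θ₃ = 0.5239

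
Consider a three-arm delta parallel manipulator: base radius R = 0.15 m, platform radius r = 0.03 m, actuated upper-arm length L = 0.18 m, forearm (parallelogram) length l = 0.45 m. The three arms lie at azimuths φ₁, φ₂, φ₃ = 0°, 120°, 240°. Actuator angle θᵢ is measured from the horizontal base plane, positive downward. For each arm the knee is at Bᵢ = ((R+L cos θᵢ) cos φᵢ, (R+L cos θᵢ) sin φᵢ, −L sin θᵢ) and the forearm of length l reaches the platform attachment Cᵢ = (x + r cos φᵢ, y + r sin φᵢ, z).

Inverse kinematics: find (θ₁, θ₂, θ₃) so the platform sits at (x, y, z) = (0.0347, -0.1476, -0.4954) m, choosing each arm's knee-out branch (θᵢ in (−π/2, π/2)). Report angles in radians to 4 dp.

θ₁ = 0.7853, θ₂ = 1.3090, θ₃ = 0.5236

arm 1 (φ=0.0°): x'=0.0347, y'=-0.1476
  A=0.0853, B=-0.4954, C=(l²−L²−A²−y'²−z²)/(2L)=-0.2900
  θ1 = atan2(B,A) + arccos(C/0.5027) = 0.7853
arm 2 (φ=120.0°): x'=-0.1452, y'=0.0437
  A cos θ + B sin θ = C:  0.2652·cos θ + -0.4954·sin θ = -0.4099
  θ2 = atan2(B,A) + arccos(C/0.5619) = 1.3090
φ3=240.0° → target in arm frame (0.1105, 0.1039)
  A=0.0095, B=-0.4954, C=(l²−L²−A²−y'²−z²)/(2L)=-0.2394
  θ3 = atan2(B,A) + arccos(C/0.4955) = 0.5236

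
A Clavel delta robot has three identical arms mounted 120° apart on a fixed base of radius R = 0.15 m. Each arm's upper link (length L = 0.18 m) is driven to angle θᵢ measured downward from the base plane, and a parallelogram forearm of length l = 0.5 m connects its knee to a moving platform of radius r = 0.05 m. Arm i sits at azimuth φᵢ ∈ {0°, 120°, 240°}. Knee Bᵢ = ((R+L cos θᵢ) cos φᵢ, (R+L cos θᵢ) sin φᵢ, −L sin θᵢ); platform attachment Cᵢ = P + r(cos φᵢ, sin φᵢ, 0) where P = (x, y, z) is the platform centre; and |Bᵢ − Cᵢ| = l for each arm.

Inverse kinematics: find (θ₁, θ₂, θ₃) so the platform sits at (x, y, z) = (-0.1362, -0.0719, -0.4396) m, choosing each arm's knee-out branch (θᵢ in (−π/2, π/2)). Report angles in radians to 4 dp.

θ₁ = 0.6983, θ₂ = 0.2617, θ₃ = -0.1745

arm 1 (φ=0.0°): x'=-0.1362, y'=-0.0719
  A cos θ + B sin θ = C:  0.2362·cos θ + -0.4396·sin θ = -0.1017
  θ1 = atan2(B,A) + arccos(C/0.4990) = 0.6983
φ2=120.0° → target in arm frame (0.0058, 0.1539)
  A=0.0942, B=-0.4396, C=(l²−L²−A²−y'²−z²)/(2L)=-0.0228
  γ=atan2(-0.4396,0.0942)=-1.3598;  ψ=arccos(-0.0507)=1.6215;  θ2=γ+ψ≈0.2617
arm 3 (φ=240.0°): x'=0.1304, y'=-0.0820
  A cos θ + B sin θ = C:  -0.0304·cos θ + -0.4396·sin θ = 0.0464
  √(A²+B²)=0.4406;  θ3 = -1.6398+1.4653 ≈ -0.1745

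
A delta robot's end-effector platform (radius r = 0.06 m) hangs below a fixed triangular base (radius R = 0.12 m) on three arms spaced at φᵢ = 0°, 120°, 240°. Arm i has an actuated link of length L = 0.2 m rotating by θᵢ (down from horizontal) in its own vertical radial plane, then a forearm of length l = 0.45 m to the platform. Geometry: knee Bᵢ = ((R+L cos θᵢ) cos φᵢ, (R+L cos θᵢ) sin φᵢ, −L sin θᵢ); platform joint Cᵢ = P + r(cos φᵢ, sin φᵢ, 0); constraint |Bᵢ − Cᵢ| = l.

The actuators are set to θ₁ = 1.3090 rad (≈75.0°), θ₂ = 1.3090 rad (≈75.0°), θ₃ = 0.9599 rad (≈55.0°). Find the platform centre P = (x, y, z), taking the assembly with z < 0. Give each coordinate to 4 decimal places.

(-0.0468, -0.0811, -0.6065)

arm 1 at φ=0.0°: e+L cos θ1 = 0.1118;  centre 1 = (0.1118, 0.0000, -0.1932)
arm 2 at φ=120.0°: e+L cos θ2 = 0.1118;  centre 2 = (-0.0559, 0.0968, -0.1932)
centre 3 = (0.1747·cos240.0°, 0.1747·sin240.0°, -0.1638) = (-0.0874, -0.1513, -0.1638)
subtract pairs → two planes through P
linear system: -0.3353x+0.1936y = 0.0000−0.0000z; -0.3982x+-0.3026y = 0.0076−0.0587z
det = 0.1786;  x = -0.0082+0.0637z,  y = -0.0142+0.1103z
into |P−centre ₁|² = l²: 1.0162z² + 0.3680z + -0.1506 = 0;  Δ = 0.7475;  z = -0.6065 or 0.2444 → z<0 root = -0.6065
x = -0.0468, y = -0.0811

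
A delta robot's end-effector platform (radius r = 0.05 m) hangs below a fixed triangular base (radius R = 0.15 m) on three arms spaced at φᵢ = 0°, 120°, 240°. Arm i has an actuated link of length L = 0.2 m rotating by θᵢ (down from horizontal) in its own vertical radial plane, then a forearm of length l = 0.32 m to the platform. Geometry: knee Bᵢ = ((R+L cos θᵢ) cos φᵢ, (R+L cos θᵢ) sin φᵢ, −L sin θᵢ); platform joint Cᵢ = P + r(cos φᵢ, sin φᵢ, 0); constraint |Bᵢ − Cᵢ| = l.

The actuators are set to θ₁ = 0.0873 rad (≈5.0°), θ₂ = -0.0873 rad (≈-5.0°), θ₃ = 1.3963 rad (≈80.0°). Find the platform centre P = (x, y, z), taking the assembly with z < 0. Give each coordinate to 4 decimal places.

(0.0817, 0.1662, -0.1832)

arm 1 at φ=0.0°: ρ1 = 0.2992;  centre 1 = (0.2992, 0.0000, -0.0174)
centre 2 = (0.2992·cos120.0°, 0.2992·sin120.0°, 0.0174) = (-0.1496, 0.2591, 0.0174)
arm 3 at φ=240.0°: ρ3 = 0.1347;  centre 3 = (-0.0674, -0.1167, -0.1970)
subtract pairs → two planes through P
plane₁₂: -0.8977x+0.5183y+0.0698z = 0.0000
Cramer: x(z) = 0.0289-0.2881z;  y(z) = 0.0501-0.6335z
quadratic in z: (1.4844)z²+(0.1271)z+(-0.0265)=0, √Δ=0.4167 → z ∈ {-0.1832, 0.0975}; z = -0.1832 (taking z<0)
x = 0.0817, y = 0.1662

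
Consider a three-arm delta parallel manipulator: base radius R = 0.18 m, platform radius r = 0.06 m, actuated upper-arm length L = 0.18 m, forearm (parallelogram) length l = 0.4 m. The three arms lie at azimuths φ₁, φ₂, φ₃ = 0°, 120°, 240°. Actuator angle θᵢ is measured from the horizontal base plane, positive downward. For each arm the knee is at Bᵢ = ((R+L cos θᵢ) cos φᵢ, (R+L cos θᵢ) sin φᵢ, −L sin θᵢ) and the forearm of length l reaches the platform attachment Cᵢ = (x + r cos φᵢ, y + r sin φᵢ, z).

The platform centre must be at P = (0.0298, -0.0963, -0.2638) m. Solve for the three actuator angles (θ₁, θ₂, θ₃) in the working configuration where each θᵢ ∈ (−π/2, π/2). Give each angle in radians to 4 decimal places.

arm 1 (φ=0.0°): x'=0.0298, y'=-0.0963
  A=0.0902, B=-0.2638, C=(l²−L²−A²−y'²−z²)/(2L)=0.1128
  γ=atan2(-0.2638,0.0902)=-1.2413;  ψ=arccos(0.4045)=1.1543;  θ1=γ+ψ≈-0.0870
rotate P by −φ2: (-0.0983, 0.0223, -0.2638)
  e−x'=0.2183;  (l²−L²−(e−x')²−y'²−z²)/2L = 0.0274
  γ=atan2(-0.2638,0.2183)=-0.8795;  ψ=arccos(0.0800)=1.4908;  θ2=γ+ψ≈0.6113
φ3=240.0° → target in arm frame (0.0685, 0.0740)
  e−x'=0.0515;  (l²−L²−(e−x')²−y'²−z²)/2L = 0.1386
  γ=atan2(-0.2638,0.0515)=-1.3780;  ψ=arccos(0.5156)=1.0291;  θ3=γ+ψ≈-0.3489

θ₁ = -0.0870, θ₂ = 0.6113, θ₃ = -0.3489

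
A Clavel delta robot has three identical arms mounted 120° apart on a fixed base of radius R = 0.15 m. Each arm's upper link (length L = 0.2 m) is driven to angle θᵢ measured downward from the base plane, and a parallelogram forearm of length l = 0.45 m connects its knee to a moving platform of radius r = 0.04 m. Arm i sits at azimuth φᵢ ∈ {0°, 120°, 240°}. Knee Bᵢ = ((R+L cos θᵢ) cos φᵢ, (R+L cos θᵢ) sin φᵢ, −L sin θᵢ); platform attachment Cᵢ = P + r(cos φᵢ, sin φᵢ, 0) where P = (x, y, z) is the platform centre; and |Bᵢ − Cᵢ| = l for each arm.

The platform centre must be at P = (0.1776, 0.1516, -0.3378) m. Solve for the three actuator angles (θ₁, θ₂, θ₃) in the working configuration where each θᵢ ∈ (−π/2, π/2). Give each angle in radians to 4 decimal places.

rotate P by −φ1: (0.1776, 0.1516, -0.3378)
  A=-0.0676, B=-0.3378, C=(l²−L²−A²−y'²−z²)/(2L)=0.0521
  γ=atan2(-0.3378,-0.0676)=-1.7683;  ψ=arccos(0.1512)=1.4190;  θ1=γ+ψ≈-0.3493
rotate P by −φ2: (0.0425, -0.2296, -0.3378)
  e−x'=0.0675;  (l²−L²−(e−x')²−y'²−z²)/2L = -0.0222
  θ2 = atan2(B,A) + arccos(C/0.3445) = 0.2618
rotate P by −φ3: (-0.2201, 0.0780, -0.3378)
  e−x'=0.3301;  (l²−L²−(e−x')²−y'²−z²)/2L = -0.1666
  √(A²+B²)=0.4723;  θ3 = -0.7969+1.9314 ≈ 1.1344

θ₁ = -0.3493, θ₂ = 0.2618, θ₃ = 1.1344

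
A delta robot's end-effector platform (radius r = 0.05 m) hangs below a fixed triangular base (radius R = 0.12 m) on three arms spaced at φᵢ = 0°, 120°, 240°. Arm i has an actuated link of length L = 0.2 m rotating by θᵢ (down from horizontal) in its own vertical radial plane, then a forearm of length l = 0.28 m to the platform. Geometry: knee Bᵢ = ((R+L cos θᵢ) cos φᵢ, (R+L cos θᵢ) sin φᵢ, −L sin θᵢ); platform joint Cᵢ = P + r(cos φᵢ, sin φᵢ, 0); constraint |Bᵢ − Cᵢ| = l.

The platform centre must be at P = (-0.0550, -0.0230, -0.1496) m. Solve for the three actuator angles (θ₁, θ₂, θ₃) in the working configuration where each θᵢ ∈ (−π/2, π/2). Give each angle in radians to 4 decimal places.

θ₁ = 0.6978, θ₂ = 0.2618, θ₃ = -0.0871

arm 1 (φ=0.0°): x'=-0.0550, y'=-0.0230
  e−x'=0.1250;  (l²−L²−(e−x')²−y'²−z²)/2L = -0.0003
  θ1 = atan2(B,A) + arccos(C/0.1949) = 0.6978
rotate P by −φ2: (0.0076, 0.0591, -0.1496)
  e−x'=0.0624;  (l²−L²−(e−x')²−y'²−z²)/2L = 0.0216
  θ2 = atan2(B,A) + arccos(C/0.1621) = 0.2618
rotate P by −φ3: (0.0474, -0.0361, -0.1496)
  A=0.0226, B=-0.1496, C=(l²−L²−A²−y'²−z²)/(2L)=0.0355
  θ3 = atan2(B,A) + arccos(C/0.1513) = -0.0871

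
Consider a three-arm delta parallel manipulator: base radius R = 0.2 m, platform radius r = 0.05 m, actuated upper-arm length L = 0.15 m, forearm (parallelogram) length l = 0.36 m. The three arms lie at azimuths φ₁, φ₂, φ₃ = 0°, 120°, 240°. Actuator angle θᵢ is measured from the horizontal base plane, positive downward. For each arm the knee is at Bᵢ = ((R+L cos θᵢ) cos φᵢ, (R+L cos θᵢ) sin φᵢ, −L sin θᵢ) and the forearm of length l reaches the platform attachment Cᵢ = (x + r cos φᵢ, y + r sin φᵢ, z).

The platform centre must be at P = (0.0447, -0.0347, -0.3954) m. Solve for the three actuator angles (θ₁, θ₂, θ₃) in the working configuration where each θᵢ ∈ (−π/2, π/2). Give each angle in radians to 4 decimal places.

arm 1 (φ=0.0°): x'=0.0447, y'=-0.0347
  e−x'=0.1053;  (l²−L²−(e−x')²−y'²−z²)/2L = -0.2051
  γ=atan2(-0.3954,0.1053)=-1.3105;  ψ=arccos(-0.5013)=2.0959;  θ1=γ+ψ≈0.7853
rotate P by −φ2: (-0.0524, -0.0214, -0.3954)
  A cos θ + B sin θ = C:  0.2024·cos θ + -0.3954·sin θ = -0.3022
  θ2 = atan2(B,A) + arccos(C/0.4442) = 1.2214
φ3=240.0° → target in arm frame (0.0077, 0.0561)
  A cos θ + B sin θ = C:  0.1423·cos θ + -0.3954·sin θ = -0.2421
  γ=atan2(-0.3954,0.1423)=-1.2253;  ψ=arccos(-0.5761)=2.1848;  θ3=γ+ψ≈0.9595

θ₁ = 0.7853, θ₂ = 1.2214, θ₃ = 0.9595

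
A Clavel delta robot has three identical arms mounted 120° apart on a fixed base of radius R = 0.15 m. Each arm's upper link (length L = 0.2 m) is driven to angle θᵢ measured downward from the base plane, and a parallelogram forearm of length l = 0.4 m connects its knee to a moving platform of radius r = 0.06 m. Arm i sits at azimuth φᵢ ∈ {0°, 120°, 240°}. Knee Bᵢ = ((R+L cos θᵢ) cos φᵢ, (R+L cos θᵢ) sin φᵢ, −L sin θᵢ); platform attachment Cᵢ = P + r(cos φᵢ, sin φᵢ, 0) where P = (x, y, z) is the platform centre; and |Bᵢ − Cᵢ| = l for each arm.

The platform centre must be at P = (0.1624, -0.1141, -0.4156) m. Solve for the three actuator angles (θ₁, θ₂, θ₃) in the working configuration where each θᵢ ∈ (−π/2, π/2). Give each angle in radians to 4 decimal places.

φ1=0.0° → target in arm frame (0.1624, -0.1141)
  e−x'=-0.0724;  (l²−L²−(e−x')²−y'²−z²)/2L = -0.1775
  √(A²+B²)=0.4219;  θ1 = -1.7433+2.0050 ≈ 0.2617
arm 2 (φ=120.0°): x'=-0.1800, y'=-0.0836
  e−x'=0.2700;  (l²−L²−(e−x')²−y'²−z²)/2L = -0.3315
  θ2 = atan2(B,A) + arccos(C/0.4956) = 1.3090
φ3=240.0° → target in arm frame (0.0176, 0.1977)
  A cos θ + B sin θ = C:  0.0724·cos θ + -0.4156·sin θ = -0.2426
  √(A²+B²)=0.4219;  θ3 = -1.3984+2.1835 ≈ 0.7852

θ₁ = 0.2617, θ₂ = 1.3090, θ₃ = 0.7852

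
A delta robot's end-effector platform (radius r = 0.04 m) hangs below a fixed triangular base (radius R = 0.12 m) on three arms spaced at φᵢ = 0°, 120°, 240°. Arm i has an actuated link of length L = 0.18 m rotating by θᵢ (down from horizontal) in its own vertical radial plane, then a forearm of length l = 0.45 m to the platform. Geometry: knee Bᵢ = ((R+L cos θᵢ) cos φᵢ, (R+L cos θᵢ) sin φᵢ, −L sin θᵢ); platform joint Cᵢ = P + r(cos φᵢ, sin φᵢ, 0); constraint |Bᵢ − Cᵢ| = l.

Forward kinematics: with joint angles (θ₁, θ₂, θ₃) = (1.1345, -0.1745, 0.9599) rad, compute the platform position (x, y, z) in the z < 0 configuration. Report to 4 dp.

φ1=0.0°: virtual centre (0.1561, 0.0000, -0.1631), radius l
φ2=120.0°: virtual centre (-0.1286, 0.2228, 0.0313), radius l
arm 3 at φ=240.0°: e+L cos θ3 = 0.1832;  centre 3 = (-0.0916, -0.1587, -0.1474)
eliminate P² terms by subtracting sphere 1 from 2 and 3
plane₁₂: -0.5694x+0.4456y+0.3888z = 0.0162
Cramer: x(z) = -0.0176+0.3422z;  y(z) = 0.0138-0.4352z
into |P−centre ₁|² = l²: 1.3065z² + 0.1954z + -0.1455 = 0;  Δ = 0.7987;  z = -0.4168 or 0.2672 → z<0 root = -0.4168
x = -0.1603, y = 0.1952

(-0.1603, 0.1952, -0.4168)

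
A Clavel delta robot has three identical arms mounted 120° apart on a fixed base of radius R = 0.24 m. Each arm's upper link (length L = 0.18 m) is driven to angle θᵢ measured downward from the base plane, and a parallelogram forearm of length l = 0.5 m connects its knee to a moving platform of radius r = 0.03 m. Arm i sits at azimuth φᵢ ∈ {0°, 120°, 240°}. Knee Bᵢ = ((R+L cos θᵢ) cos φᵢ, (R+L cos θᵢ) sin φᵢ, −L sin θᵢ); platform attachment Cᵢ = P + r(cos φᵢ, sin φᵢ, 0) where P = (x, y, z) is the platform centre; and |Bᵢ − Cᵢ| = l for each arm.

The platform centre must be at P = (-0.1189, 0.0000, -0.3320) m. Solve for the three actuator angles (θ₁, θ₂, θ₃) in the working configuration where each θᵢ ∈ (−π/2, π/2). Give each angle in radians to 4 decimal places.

θ₁ = 0.7855, θ₂ = -0.1743, θ₃ = -0.1743

φ1=0.0° → target in arm frame (-0.1189, 0.0000)
  A=0.3289, B=-0.3320, C=(l²−L²−A²−y'²−z²)/(2L)=-0.0022
  γ=atan2(-0.3320,0.3289)=-0.7901;  ψ=arccos(-0.0048)=1.5755;  θ1=γ+ψ≈0.7855
arm 2 (φ=120.0°): x'=0.0594, y'=0.1030
  e−x'=0.1506;  (l²−L²−(e−x')²−y'²−z²)/2L = 0.2059
  √(A²+B²)=0.3645;  θ2 = -1.1451+0.9707 ≈ -0.1743
arm 3 (φ=240.0°): x'=0.0595, y'=-0.1030
  e−x'=0.1505;  (l²−L²−(e−x')²−y'²−z²)/2L = 0.2059
  √(A²+B²)=0.3645;  θ3 = -1.1451+0.9707 ≈ -0.1743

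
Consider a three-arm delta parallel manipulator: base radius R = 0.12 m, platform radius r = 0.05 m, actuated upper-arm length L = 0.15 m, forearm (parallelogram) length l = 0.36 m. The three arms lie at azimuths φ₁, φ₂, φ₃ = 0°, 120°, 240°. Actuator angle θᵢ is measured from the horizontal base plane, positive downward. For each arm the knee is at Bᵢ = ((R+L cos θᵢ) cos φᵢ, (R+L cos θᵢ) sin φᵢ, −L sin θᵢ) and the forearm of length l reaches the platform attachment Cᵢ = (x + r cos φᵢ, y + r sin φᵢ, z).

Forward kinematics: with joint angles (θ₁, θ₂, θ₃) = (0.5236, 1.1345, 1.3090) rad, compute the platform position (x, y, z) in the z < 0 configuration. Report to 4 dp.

(0.1297, 0.0340, -0.4264)

centre 1 = (0.1999·cos0.0°, 0.1999·sin0.0°, -0.0750) = (0.1999, 0.0000, -0.0750)
centre 2 = (0.1334·cos120.0°, 0.1334·sin120.0°, -0.1359) = (-0.0667, 0.1155, -0.1359)
φ3=240.0°: virtual centre (-0.0544, -0.0942, -0.1449), radius l
subtract pairs → two planes through P
[-0.5332 0.2310 -0.1219]·P = -0.0093;  [-0.5086 -0.1885 -0.1398]·P = -0.0128
Cramer: x(z) = 0.0216-0.2535z;  y(z) = 0.0095-0.0575z
into |P−centre ₁|² = l²: 1.0676z² + 0.2393z + -0.0921 = 0;  Δ = 0.4505;  z = -0.4264 or 0.2023 → z<0 root = -0.4264
x = 0.1297, y = 0.0340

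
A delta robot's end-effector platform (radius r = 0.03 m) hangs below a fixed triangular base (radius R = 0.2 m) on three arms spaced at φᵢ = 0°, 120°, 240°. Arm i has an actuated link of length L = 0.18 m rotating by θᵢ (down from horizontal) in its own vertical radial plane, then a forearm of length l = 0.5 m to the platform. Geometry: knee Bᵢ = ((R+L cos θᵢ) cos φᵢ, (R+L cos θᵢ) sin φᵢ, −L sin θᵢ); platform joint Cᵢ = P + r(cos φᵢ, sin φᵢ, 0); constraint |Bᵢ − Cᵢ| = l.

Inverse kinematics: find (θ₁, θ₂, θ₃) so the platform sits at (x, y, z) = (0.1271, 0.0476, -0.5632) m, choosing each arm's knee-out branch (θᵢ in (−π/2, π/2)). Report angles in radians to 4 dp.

arm 1 (φ=0.0°): x'=0.1271, y'=0.0476
  A cos θ + B sin θ = C:  0.0429·cos θ + -0.5632·sin θ = -0.2881
  √(A²+B²)=0.5648;  θ1 = -1.4948+2.1060 ≈ 0.6112
rotate P by −φ2: (-0.0223, -0.1339, -0.5632)
  e−x'=0.1923;  (l²−L²−(e−x')²−y'²−z²)/2L = -0.4292
  θ2 = atan2(B,A) + arccos(C/0.5951) = 1.1345
φ3=240.0° → target in arm frame (-0.1048, 0.0863)
  A=0.2748, B=-0.5632, C=(l²−L²−A²−y'²−z²)/(2L)=-0.5070
  √(A²+B²)=0.6267;  θ3 = -1.1169+2.5135 ≈ 1.3966

θ₁ = 0.6112, θ₂ = 1.1345, θ₃ = 1.3966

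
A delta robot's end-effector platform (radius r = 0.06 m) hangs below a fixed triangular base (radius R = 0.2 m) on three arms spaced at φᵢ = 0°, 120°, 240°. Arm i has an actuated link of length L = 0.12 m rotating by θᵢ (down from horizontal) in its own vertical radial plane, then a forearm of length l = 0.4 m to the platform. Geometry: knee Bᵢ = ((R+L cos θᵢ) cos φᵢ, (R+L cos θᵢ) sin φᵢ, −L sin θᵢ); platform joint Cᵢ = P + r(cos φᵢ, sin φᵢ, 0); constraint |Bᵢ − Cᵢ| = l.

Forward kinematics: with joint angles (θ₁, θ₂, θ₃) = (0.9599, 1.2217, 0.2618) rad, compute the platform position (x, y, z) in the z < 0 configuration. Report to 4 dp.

(-0.0262, -0.1119, -0.4020)

arm 1 at φ=0.0°: (R−r)+L cos θ1 = 0.2088;  centre 1 = (0.2088, 0.0000, -0.0983)
centre 2 = (0.1810·cos120.0°, 0.1810·sin120.0°, -0.1128) = (-0.0905, 0.1568, -0.1128)
arm 3 at φ=240.0°: (R−r)+L cos θ3 = 0.2559;  centre 3 = (-0.1280, -0.2216, -0.0311)
|centre ₂|²−|centre ₁|² = -0.0078;  |centre ₃|²−|centre ₁|² = 0.0132
linear system: -0.5987x+0.3136y = -0.0078−-0.0289z; -0.6736x+-0.4433y = 0.0132−0.1345z
det = 0.4766;  x = -0.0014+0.0616z,  y = -0.0276+0.2098z
sphere 1 gives Az²+Bz+C=0 with A=1.0478, B=0.1591, C=-0.1054;  B²−4AC=0.4669;  roots -0.4020, 0.2501;  negative root z = -0.4020
x = -0.0262, y = -0.1119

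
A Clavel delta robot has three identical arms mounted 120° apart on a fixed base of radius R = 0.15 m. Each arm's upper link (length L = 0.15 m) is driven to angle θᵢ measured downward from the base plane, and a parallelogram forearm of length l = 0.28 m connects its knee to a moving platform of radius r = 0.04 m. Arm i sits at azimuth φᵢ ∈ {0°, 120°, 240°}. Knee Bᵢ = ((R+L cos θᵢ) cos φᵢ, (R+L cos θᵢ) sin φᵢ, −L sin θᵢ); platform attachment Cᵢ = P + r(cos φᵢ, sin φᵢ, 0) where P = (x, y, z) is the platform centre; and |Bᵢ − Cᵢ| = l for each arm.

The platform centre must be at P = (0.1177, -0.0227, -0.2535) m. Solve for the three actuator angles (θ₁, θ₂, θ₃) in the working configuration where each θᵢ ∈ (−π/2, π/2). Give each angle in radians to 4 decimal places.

φ1=0.0° → target in arm frame (0.1177, -0.0227)
  A=-0.0077, B=-0.2535, C=(l²−L²−A²−y'²−z²)/(2L)=-0.0298
  √(A²+B²)=0.2536;  θ1 = -1.6012+1.6885 ≈ 0.0874
rotate P by −φ2: (-0.0785, -0.0906, -0.2535)
  A cos θ + B sin θ = C:  0.1885·cos θ + -0.2535·sin θ = -0.1737
  θ2 = atan2(B,A) + arccos(C/0.3159) = 1.2215
rotate P by −φ3: (-0.0392, 0.1133, -0.2535)
  A=0.1492, B=-0.2535, C=(l²−L²−A²−y'²−z²)/(2L)=-0.1448
  γ=atan2(-0.2535,0.1492)=-1.0389;  ψ=arccos(-0.4924)=2.0857;  θ3=γ+ψ≈1.0468

θ₁ = 0.0874, θ₂ = 1.2215, θ₃ = 1.0468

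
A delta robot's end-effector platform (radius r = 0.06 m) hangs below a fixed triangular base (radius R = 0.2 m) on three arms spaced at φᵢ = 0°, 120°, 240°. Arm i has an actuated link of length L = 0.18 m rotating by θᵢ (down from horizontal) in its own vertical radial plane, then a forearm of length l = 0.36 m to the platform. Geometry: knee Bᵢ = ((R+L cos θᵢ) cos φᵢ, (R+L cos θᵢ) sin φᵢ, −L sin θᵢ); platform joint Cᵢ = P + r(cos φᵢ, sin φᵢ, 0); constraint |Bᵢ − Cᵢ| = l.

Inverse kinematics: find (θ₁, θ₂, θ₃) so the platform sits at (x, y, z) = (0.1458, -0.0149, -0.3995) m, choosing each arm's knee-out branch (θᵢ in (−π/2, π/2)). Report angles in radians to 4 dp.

rotate P by −φ1: (0.1458, -0.0149, -0.3995)
  e−x'=-0.0058;  (l²−L²−(e−x')²−y'²−z²)/2L = -0.1740
  θ1 = atan2(B,A) + arccos(C/0.3995) = 0.4362
rotate P by −φ2: (-0.0858, -0.1188, -0.3995)
  A cos θ + B sin θ = C:  0.2258·cos θ + -0.3995·sin θ = -0.3542
  γ=atan2(-0.3995,0.2258)=-1.0563;  ψ=arccos(-0.7718)=2.4525;  θ2=γ+ψ≈1.3961
rotate P by −φ3: (-0.0600, 0.1337, -0.3995)
  A cos θ + B sin θ = C:  0.2000·cos θ + -0.3995·sin θ = -0.3341
  θ3 = atan2(B,A) + arccos(C/0.4468) = 1.3089

θ₁ = 0.4362, θ₂ = 1.3961, θ₃ = 1.3089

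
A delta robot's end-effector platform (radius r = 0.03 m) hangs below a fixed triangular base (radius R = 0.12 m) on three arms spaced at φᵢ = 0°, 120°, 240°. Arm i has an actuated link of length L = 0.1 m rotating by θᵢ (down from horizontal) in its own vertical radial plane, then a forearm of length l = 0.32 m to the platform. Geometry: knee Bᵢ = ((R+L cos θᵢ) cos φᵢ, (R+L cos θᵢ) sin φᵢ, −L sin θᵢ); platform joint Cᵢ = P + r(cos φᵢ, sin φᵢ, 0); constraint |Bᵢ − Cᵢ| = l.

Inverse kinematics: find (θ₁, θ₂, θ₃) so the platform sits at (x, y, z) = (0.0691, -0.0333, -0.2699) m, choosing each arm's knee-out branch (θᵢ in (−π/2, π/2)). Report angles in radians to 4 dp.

arm 1 (φ=0.0°): x'=0.0691, y'=-0.0333
  A=0.0209, B=-0.2699, C=(l²−L²−A²−y'²−z²)/(2L)=0.0900
  √(A²+B²)=0.2707;  θ1 = -1.4935+1.2317 ≈ -0.2618
φ2=120.0° → target in arm frame (-0.0634, -0.0432)
  A=0.1534, B=-0.2699, C=(l²−L²−A²−y'²−z²)/(2L)=-0.0292
  √(A²+B²)=0.3104;  θ2 = -1.0540+1.6650 ≈ 0.6110
φ3=240.0° → target in arm frame (-0.0057, 0.0765)
  e−x'=0.0957;  (l²−L²−(e−x')²−y'²−z²)/2L = 0.0227
  √(A²+B²)=0.2864;  θ3 = -1.2300+1.4914 ≈ 0.2614

θ₁ = -0.2618, θ₂ = 0.6110, θ₃ = 0.2614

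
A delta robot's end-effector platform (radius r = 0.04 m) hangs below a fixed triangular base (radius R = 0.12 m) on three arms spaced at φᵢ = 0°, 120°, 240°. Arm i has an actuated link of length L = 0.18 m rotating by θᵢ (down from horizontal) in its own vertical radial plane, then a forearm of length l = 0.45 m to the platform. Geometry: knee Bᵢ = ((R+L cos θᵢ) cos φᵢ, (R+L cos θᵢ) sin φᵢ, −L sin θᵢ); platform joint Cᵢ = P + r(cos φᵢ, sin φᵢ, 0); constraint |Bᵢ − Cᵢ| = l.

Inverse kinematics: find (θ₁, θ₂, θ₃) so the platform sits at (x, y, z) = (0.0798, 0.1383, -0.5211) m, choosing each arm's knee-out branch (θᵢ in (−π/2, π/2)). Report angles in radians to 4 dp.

θ₁ = 0.6984, θ₂ = 0.6982, θ₃ = 1.3091

φ1=0.0° → target in arm frame (0.0798, 0.1383)
  A cos θ + B sin θ = C:  0.0002·cos θ + -0.5211·sin θ = -0.3349
  γ=atan2(-0.5211,0.0002)=-1.5704;  ψ=arccos(-0.6427)=2.2688;  θ1=γ+ψ≈0.6984
arm 2 (φ=120.0°): x'=0.0799, y'=-0.1383
  e−x'=0.0001;  (l²−L²−(e−x')²−y'²−z²)/2L = -0.3349
  √(A²+B²)=0.5211;  θ2 = -1.5705+2.2688 ≈ 0.6982
rotate P by −φ3: (-0.1597, 0.0000, -0.5211)
  A cos θ + B sin θ = C:  0.2397·cos θ + -0.5211·sin θ = -0.4414
  γ=atan2(-0.5211,0.2397)=-1.1397;  ψ=arccos(-0.7695)=2.4488;  θ3=γ+ψ≈1.3091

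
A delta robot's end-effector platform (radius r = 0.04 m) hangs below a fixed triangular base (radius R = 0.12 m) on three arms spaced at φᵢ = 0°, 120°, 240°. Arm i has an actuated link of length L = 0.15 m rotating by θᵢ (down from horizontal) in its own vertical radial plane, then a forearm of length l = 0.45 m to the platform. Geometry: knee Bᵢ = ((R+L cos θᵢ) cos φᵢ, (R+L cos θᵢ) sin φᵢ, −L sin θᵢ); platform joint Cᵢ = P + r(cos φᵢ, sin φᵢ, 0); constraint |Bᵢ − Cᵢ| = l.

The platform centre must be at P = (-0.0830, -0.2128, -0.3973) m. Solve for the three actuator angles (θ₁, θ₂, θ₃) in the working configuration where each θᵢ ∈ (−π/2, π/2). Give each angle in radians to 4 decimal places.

rotate P by −φ1: (-0.0830, -0.2128, -0.3973)
  A cos θ + B sin θ = C:  0.1630·cos θ + -0.3973·sin θ = -0.1657
  γ=atan2(-0.3973,0.1630)=-1.1815;  ψ=arccos(-0.3858)=1.9668;  θ1=γ+ψ≈0.7854
rotate P by −φ2: (-0.1428, 0.1783, -0.3973)
  A cos θ + B sin θ = C:  0.2228·cos θ + -0.3973·sin θ = -0.1976
  √(A²+B²)=0.4555;  θ2 = -1.0597+2.0194 ≈ 0.9597
φ3=240.0° → target in arm frame (0.2258, 0.0345)
  e−x'=-0.1458;  (l²−L²−(e−x')²−y'²−z²)/2L = -0.0010
  γ=atan2(-0.3973,-0.1458)=-1.9225;  ψ=arccos(-0.0023)=1.5731;  θ3=γ+ψ≈-0.3494

θ₁ = 0.7854, θ₂ = 0.9597, θ₃ = -0.3494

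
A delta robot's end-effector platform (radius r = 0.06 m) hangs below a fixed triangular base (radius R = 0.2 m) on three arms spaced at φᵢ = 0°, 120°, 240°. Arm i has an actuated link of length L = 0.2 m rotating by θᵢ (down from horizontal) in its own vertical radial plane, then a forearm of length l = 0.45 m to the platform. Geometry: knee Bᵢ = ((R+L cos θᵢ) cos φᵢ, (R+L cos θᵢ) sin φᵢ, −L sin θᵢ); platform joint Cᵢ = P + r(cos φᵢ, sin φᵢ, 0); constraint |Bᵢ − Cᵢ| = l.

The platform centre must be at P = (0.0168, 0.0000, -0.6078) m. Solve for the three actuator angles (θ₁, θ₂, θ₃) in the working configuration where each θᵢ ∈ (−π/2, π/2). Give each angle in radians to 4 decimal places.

θ₁ = 1.3092, θ₂ = 1.3966, θ₃ = 1.3966

φ1=0.0° → target in arm frame (0.0168, 0.0000)
  A cos θ + B sin θ = C:  0.1232·cos θ + -0.6078·sin θ = -0.5552
  θ1 = atan2(B,A) + arccos(C/0.6202) = 1.3092
φ2=120.0° → target in arm frame (-0.0084, -0.0145)
  A=0.1484, B=-0.6078, C=(l²−L²−A²−y'²−z²)/(2L)=-0.5729
  γ=atan2(-0.6078,0.1484)=-1.3313;  ψ=arccos(-0.9157)=2.7279;  θ2=γ+ψ≈1.3966
arm 3 (φ=240.0°): x'=-0.0084, y'=0.0145
  A=0.1484, B=-0.6078, C=(l²−L²−A²−y'²−z²)/(2L)=-0.5729
  γ=atan2(-0.6078,0.1484)=-1.3313;  ψ=arccos(-0.9157)=2.7279;  θ3=γ+ψ≈1.3966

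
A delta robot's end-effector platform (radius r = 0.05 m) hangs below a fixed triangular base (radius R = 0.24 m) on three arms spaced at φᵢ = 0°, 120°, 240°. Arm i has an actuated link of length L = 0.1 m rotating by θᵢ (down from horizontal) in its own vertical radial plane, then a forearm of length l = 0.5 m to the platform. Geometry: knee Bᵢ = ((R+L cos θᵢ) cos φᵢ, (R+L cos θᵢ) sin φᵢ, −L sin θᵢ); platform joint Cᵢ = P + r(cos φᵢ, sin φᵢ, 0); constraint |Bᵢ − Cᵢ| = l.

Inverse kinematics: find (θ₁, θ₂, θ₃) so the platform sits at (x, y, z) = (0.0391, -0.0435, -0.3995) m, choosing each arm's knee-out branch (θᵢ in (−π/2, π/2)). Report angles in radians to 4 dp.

θ₁ = -0.3498, θ₂ = 0.3491, θ₃ = -0.1750

arm 1 (φ=0.0°): x'=0.0391, y'=-0.0435
  e−x'=0.1509;  (l²−L²−(e−x')²−y'²−z²)/2L = 0.2787
  θ1 = atan2(B,A) + arccos(C/0.4270) = -0.3498
φ2=120.0° → target in arm frame (-0.0572, -0.0121)
  A=0.2472, B=-0.3995, C=(l²−L²−A²−y'²−z²)/(2L)=0.0957
  θ2 = atan2(B,A) + arccos(C/0.4698) = 0.3491
rotate P by −φ3: (0.0181, 0.0556, -0.3995)
  e−x'=0.1719;  (l²−L²−(e−x')²−y'²−z²)/2L = 0.2388
  γ=atan2(-0.3995,0.1719)=-1.1645;  ψ=arccos(0.5491)=0.9895;  θ3=γ+ψ≈-0.1750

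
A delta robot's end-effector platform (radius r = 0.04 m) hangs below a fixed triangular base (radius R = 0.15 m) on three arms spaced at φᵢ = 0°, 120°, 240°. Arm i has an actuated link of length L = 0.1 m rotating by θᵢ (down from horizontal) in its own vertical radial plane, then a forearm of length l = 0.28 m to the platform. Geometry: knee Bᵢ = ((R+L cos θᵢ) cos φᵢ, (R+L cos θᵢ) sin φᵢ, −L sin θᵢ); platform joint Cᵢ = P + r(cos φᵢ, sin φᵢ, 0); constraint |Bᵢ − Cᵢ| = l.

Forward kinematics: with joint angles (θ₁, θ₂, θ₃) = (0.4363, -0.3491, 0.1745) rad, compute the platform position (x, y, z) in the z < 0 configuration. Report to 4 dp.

φ1=0.0°: virtual centre (0.2006, 0.0000, -0.0423), radius l
φ2=120.0°: virtual centre (-0.1020, 0.1766, 0.0342), radius l
φ3=240.0°: virtual centre (-0.1042, -0.1806, -0.0174), radius l
|centre ₂|²−|centre ₁|² = 0.0007;  |centre ₃|²−|centre ₁|² = 0.0017
plane₁₂: -0.6052x+0.3533y+0.1529z = 0.0007
Cramer: x(z) = -0.0020+0.1678z;  y(z) = -0.0014-0.1454z
sphere 1 gives Az²+Bz+C=0 with A=1.0493, B=0.0169, C=-0.0355;  B²−4AC=0.1495;  roots -0.1923, 0.1762;  negative root z = -0.1923
x = -0.0343, y = 0.0266

(-0.0343, 0.0266, -0.1923)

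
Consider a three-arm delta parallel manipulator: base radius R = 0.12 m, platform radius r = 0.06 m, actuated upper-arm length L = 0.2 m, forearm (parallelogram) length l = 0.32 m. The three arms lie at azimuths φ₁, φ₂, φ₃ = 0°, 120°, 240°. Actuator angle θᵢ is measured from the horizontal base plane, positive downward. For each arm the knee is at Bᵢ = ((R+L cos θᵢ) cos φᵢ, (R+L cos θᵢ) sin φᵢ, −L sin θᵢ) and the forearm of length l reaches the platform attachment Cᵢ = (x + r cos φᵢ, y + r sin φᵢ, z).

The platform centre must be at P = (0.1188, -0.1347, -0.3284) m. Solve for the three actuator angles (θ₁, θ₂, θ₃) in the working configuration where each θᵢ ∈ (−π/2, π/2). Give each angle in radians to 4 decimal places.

θ₁ = 0.3492, θ₂ = 1.3089, θ₃ = 0.6108

arm 1 (φ=0.0°): x'=0.1188, y'=-0.1347
  A cos θ + B sin θ = C:  -0.0588·cos θ + -0.3284·sin θ = -0.1676
  γ=atan2(-0.3284,-0.0588)=-1.7480;  ψ=arccos(-0.5024)=2.0972;  θ1=γ+ψ≈0.3492
arm 2 (φ=120.0°): x'=-0.1761, y'=-0.0355
  e−x'=0.2361;  (l²−L²−(e−x')²−y'²−z²)/2L = -0.2561
  γ=atan2(-0.3284,0.2361)=-0.9476;  ψ=arccos(-0.6332)=2.2564;  θ2=γ+ψ≈1.3089
arm 3 (φ=240.0°): x'=0.0573, y'=0.1702
  A=0.0027, B=-0.3284, C=(l²−L²−A²−y'²−z²)/(2L)=-0.1861
  √(A²+B²)=0.3284;  θ3 = -1.5624+2.1732 ≈ 0.6108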